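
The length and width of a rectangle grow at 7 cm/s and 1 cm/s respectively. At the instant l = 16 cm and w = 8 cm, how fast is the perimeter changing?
16 cm/s

P = 2(l + w)
dP/dt = 2(dl/dt + dw/dt) = 2(7 + 1) = 16 cm/s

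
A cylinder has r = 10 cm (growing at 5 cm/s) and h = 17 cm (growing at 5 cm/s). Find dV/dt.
2200π cm³/s

V = πr²h
dV/dt = 2πrh·dr/dt + πr²·dh/dt
= 2π(10)(17)(5) + π(10)²(5)
= 2200π cm³/s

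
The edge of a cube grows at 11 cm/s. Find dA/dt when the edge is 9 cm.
1188 cm²/s

A = 6s²
dA/dt = 12s · ds/dt = 12·9·11 = 1188 cm²/s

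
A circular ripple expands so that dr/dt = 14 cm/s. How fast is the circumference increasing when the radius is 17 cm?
28π cm/s

C = 2πr
dC/dt = 2π · dr/dt = 2π · 14 = 28π cm/s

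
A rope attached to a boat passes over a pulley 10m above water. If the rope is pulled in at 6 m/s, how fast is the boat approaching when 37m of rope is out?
74√141/141 ≈ 6.232 m/s

rope² = x² + 10²
x = √(37² - 10²) = 3√141
dx/dt = (rope/x) · d(rope)/dt = (37/(3√141)) · (-6) = -74√141/141 m/s
The boat approaches at 74√141/141 ≈ 6.232 m/s.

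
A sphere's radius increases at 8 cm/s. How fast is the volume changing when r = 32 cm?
32768π cm³/s

V = (4/3)πr³
dV/dt = dV/dr · dr/dt = 4πr² · 8
At r = 32: dV/dt = 32768π cm³/s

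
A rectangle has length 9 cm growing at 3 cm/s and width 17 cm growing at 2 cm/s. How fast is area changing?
69 cm²/s

A = lw
dA/dt = w·dl/dt + l·dw/dt = 17·3 + 9·2 = 69 cm²/s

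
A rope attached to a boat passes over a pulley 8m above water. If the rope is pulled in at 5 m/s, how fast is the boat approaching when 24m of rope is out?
15√2/4 ≈ 5.303 m/s

rope² = x² + 8²
x = √(24² - 8²) = 16√2
dx/dt = (rope/x) · d(rope)/dt = (24/(16√2)) · (-5) = -15√2/4 m/s
The boat approaches at 15√2/4 ≈ 5.303 m/s.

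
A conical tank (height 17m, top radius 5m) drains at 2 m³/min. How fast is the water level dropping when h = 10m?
289/(1250π) ≈ 0.07359 m/min

r/h = 5/17, so r = (5/17)h
V = (1/3)πr²h = (1/3)π((5/17)h)²h = (25/867)πh³
dV/dh = (25/289)πh²
dh/dt = (dV/dt)/(dV/dh) = -2/((25/289)π·10²) = -289/(1250π) m/min
The level is dropping at 289/(1250π) ≈ 0.07359 m/min.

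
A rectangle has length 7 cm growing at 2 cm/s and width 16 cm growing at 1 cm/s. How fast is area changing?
39 cm²/s

A = lw
dA/dt = w·dl/dt + l·dw/dt = 16·2 + 7·1 = 39 cm²/s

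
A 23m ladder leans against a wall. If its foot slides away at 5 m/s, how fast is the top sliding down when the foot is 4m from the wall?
20√57/171 ≈ 0.883 m/s

x² + y² = 23²
2x·dx/dt + 2y·dy/dt = 0
dy/dt = -x/y · dx/dt = -4/(3√57) · 5 = -20√57/171 m/s
The top is descending at 20√57/171 ≈ 0.883 m/s.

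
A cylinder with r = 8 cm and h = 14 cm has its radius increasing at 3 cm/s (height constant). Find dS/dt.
180π cm²/s

S = 2πrh + 2πr² (lateral + bases)
dS/dt = (2πh + 4πr)·dr/dt = (2π·14 + 4π·8)·3
= 180π cm²/s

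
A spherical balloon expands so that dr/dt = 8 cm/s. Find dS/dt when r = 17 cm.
1088π cm²/s

S = 4πr²
dS/dt = dS/dr · dr/dt = 8πr · 8
At r = 17: dS/dt = 1088π cm²/s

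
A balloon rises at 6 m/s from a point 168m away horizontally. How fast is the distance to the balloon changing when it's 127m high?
762√44353/44353 ≈ 3.618 m/s

z² = 168² + y²
z = √(168² + 127²) = √44353
dz/dt = y/z · dy/dt = 127/√44353 · 6 = 762√44353/44353 ≈ 3.618 m/s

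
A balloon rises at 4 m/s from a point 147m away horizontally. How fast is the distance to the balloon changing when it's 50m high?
200√24109/24109 ≈ 1.288 m/s

z² = 147² + y²
z = √(147² + 50²) = √24109
dz/dt = y/z · dy/dt = 50/√24109 · 4 = 200√24109/24109 ≈ 1.288 m/s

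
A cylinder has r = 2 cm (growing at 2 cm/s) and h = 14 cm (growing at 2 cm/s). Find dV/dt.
120π cm³/s

V = πr²h
dV/dt = 2πrh·dr/dt + πr²·dh/dt
= 2π(2)(14)(2) + π(2)²(2)
= 120π cm³/s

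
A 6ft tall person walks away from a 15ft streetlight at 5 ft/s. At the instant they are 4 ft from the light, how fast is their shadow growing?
10/3 ft/s

By similar triangles: 15/(x+s) = 6/s
Solving: s = 6x/9
ds/dt = 6/9 · dx/dt = 2/3 · 5 = 10/3 ft/s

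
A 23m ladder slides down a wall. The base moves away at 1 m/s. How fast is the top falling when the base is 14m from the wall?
14√37/111 ≈ 0.7672 m/s

x² + y² = 23²
2x·dx/dt + 2y·dy/dt = 0
dy/dt = -x/y · dx/dt = -14/(3√37) · 1 = -14√37/111 m/s
The top is descending at 14√37/111 ≈ 0.7672 m/s.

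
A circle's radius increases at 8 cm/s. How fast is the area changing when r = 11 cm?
176π cm²/s

A = πr²
dA/dt = 2πr · dr/dt = 2π(11)(8) = 176π cm²/s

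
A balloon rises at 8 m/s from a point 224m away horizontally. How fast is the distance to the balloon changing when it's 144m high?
72√277/277 ≈ 4.326 m/s

z² = 224² + y²
z = √(224² + 144²) = 16√277
dz/dt = y/z · dy/dt = 144/(16√277) · 8 = 72√277/277 ≈ 4.326 m/s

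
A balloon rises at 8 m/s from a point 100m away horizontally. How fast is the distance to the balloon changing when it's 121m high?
968√24641/24641 ≈ 6.167 m/s

z² = 100² + y²
z = √(100² + 121²) = √24641
dz/dt = y/z · dy/dt = 121/√24641 · 8 = 968√24641/24641 ≈ 6.167 m/s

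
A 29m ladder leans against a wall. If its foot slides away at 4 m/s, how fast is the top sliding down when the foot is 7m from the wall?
7√22/33 ≈ 0.9949 m/s

x² + y² = 29²
2x·dx/dt + 2y·dy/dt = 0
dy/dt = -x/y · dx/dt = -7/(6√22) · 4 = -7√22/33 m/s
The top is descending at 7√22/33 ≈ 0.9949 m/s.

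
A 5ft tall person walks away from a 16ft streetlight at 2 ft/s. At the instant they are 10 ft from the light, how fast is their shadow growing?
10/11 ft/s

By similar triangles: 16/(x+s) = 5/s
Solving: s = 5x/11
ds/dt = 5/11 · dx/dt = 5/11 · 2 = 10/11 ft/s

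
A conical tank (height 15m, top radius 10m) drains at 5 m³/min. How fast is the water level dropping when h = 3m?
5/(4π) ≈ 0.3979 m/min

r/h = 10/15, so r = (2/3)h
V = (1/3)πr²h = (1/3)π((2/3)h)²h = (4/27)πh³
dV/dh = (4/9)πh²
dh/dt = (dV/dt)/(dV/dh) = -5/((4/9)π·3²) = -5/(4π) m/min
The level is dropping at 5/(4π) ≈ 0.3979 m/min.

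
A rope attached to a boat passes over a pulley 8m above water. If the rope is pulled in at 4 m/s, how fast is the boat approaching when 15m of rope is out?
60√161/161 ≈ 4.729 m/s

rope² = x² + 8²
x = √(15² - 8²) = √161
dx/dt = (rope/x) · d(rope)/dt = (15/√161) · (-4) = -60√161/161 m/s
The boat approaches at 60√161/161 ≈ 4.729 m/s.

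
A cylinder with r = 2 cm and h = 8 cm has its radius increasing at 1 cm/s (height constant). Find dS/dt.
24π cm²/s

S = 2πrh + 2πr² (lateral + bases)
dS/dt = (2πh + 4πr)·dr/dt = (2π·8 + 4π·2)·1
= 24π cm²/s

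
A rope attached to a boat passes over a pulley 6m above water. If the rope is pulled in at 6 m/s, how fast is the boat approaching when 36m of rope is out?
36√35/35 ≈ 6.085 m/s

rope² = x² + 6²
x = √(36² - 6²) = 6√35
dx/dt = (rope/x) · d(rope)/dt = (36/(6√35)) · (-6) = -36√35/35 m/s
The boat approaches at 36√35/35 ≈ 6.085 m/s.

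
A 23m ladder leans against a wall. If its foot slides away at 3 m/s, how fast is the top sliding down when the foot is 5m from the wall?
5√14/28 ≈ 0.6682 m/s

x² + y² = 23²
2x·dx/dt + 2y·dy/dt = 0
dy/dt = -x/y · dx/dt = -5/(6√14) · 3 = -5√14/28 m/s
The top is descending at 5√14/28 ≈ 0.6682 m/s.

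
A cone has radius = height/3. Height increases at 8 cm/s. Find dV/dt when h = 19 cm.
2888π/9 cm³/s

V = (1/3)π(h/3)²h = πh³/27
dV/dt = πh²/9 · 8
At h = 19: dV/dt = 2888π/9 cm³/s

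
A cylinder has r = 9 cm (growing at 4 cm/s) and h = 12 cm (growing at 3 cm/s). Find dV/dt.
1107π cm³/s

V = πr²h
dV/dt = 2πrh·dr/dt + πr²·dh/dt
= 2π(9)(12)(4) + π(9)²(3)
= 1107π cm³/s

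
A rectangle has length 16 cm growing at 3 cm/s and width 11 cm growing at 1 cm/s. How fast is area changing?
49 cm²/s

A = lw
dA/dt = w·dl/dt + l·dw/dt = 11·3 + 16·1 = 49 cm²/s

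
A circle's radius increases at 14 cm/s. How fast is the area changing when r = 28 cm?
784π cm²/s

A = πr²
dA/dt = 2πr · dr/dt = 2π(28)(14) = 784π cm²/s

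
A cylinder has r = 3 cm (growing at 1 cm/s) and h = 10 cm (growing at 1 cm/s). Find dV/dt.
69π cm³/s

V = πr²h
dV/dt = 2πrh·dr/dt + πr²·dh/dt
= 2π(3)(10)(1) + π(3)²(1)
= 69π cm³/s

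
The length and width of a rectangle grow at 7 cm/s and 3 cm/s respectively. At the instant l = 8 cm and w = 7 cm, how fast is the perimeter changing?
20 cm/s

P = 2(l + w)
dP/dt = 2(dl/dt + dw/dt) = 2(7 + 3) = 20 cm/s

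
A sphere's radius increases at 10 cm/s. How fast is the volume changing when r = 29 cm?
33640π cm³/s

V = (4/3)πr³
dV/dt = dV/dr · dr/dt = 4πr² · 10
At r = 29: dV/dt = 33640π cm³/s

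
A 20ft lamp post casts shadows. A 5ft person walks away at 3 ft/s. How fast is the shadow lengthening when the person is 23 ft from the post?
1 ft/s

By similar triangles: 20/(x+s) = 5/s
Solving: s = 5x/15
ds/dt = 5/15 · dx/dt = 1/3 · 3 = 1 ft/s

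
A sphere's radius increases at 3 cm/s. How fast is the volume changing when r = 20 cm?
4800π cm³/s

V = (4/3)πr³
dV/dt = dV/dr · dr/dt = 4πr² · 3
At r = 20: dV/dt = 4800π cm³/s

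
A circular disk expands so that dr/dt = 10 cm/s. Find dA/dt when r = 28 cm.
560π cm²/s

A = πr²
dA/dt = 2πr · dr/dt = 2π(28)(10) = 560π cm²/s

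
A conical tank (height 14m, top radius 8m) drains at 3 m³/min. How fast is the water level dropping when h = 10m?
147/(1600π) ≈ 0.02924 m/min

r/h = 8/14, so r = (4/7)h
V = (1/3)πr²h = (1/3)π((4/7)h)²h = (16/147)πh³
dV/dh = (16/49)πh²
dh/dt = (dV/dt)/(dV/dh) = -3/((16/49)π·10²) = -147/(1600π) m/min
The level is dropping at 147/(1600π) ≈ 0.02924 m/min.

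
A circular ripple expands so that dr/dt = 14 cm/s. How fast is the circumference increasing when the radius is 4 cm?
28π cm/s

C = 2πr
dC/dt = 2π · dr/dt = 2π · 14 = 28π cm/s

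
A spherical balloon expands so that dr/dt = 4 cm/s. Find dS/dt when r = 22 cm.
704π cm²/s

S = 4πr²
dS/dt = dS/dr · dr/dt = 8πr · 4
At r = 22: dS/dt = 704π cm²/s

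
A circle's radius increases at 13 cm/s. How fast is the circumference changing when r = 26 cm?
26π cm/s

C = 2πr
dC/dt = 2π · dr/dt = 2π · 13 = 26π cm/s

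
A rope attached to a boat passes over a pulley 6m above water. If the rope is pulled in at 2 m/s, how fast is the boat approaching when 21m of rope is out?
14√5/15 ≈ 2.087 m/s

rope² = x² + 6²
x = √(21² - 6²) = 9√5
dx/dt = (rope/x) · d(rope)/dt = (21/(9√5)) · (-2) = -14√5/15 m/s
The boat approaches at 14√5/15 ≈ 2.087 m/s.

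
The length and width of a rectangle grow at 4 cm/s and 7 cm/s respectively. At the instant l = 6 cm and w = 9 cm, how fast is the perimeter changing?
22 cm/s

P = 2(l + w)
dP/dt = 2(dl/dt + dw/dt) = 2(4 + 7) = 22 cm/s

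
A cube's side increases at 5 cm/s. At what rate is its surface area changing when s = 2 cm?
120 cm²/s

A = 6s²
dA/dt = 12s · ds/dt = 12·2·5 = 120 cm²/s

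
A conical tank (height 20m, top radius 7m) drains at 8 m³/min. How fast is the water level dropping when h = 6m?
800/(441π) ≈ 0.5774 m/min

r/h = 7/20, so r = (7/20)h
V = (1/3)πr²h = (1/3)π((7/20)h)²h = (49/1200)πh³
dV/dh = (49/400)πh²
dh/dt = (dV/dt)/(dV/dh) = -8/((49/400)π·6²) = -800/(441π) m/min
The level is dropping at 800/(441π) ≈ 0.5774 m/min.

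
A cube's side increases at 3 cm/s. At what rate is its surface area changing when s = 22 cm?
792 cm²/s

A = 6s²
dA/dt = 12s · ds/dt = 12·22·3 = 792 cm²/s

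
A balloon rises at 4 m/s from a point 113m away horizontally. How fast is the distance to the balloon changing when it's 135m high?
270√30994/15497 ≈ 3.067 m/s

z² = 113² + y²
z = √(113² + 135²) = √30994
dz/dt = y/z · dy/dt = 135/√30994 · 4 = 270√30994/15497 ≈ 3.067 m/s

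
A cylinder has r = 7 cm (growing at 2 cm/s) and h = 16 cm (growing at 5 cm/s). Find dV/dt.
693π cm³/s

V = πr²h
dV/dt = 2πrh·dr/dt + πr²·dh/dt
= 2π(7)(16)(2) + π(7)²(5)
= 693π cm³/s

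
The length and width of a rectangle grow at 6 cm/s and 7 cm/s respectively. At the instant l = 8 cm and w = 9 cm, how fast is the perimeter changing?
26 cm/s

P = 2(l + w)
dP/dt = 2(dl/dt + dw/dt) = 2(6 + 7) = 26 cm/s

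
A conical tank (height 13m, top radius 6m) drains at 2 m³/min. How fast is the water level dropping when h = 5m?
169/(450π) ≈ 0.1195 m/min

r/h = 6/13, so r = (6/13)h
V = (1/3)πr²h = (1/3)π((6/13)h)²h = (12/169)πh³
dV/dh = (36/169)πh²
dh/dt = (dV/dt)/(dV/dh) = -2/((36/169)π·5²) = -169/(450π) m/min
The level is dropping at 169/(450π) ≈ 0.1195 m/min.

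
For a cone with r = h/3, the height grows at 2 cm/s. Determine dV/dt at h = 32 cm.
2048π/9 cm³/s

V = (1/3)π(h/3)²h = πh³/27
dV/dt = πh²/9 · 2
At h = 32: dV/dt = 2048π/9 cm³/s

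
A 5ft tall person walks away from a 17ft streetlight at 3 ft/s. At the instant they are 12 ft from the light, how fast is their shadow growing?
5/4 ft/s

By similar triangles: 17/(x+s) = 5/s
Solving: s = 5x/12
ds/dt = 5/12 · dx/dt = 5/12 · 3 = 5/4 ft/s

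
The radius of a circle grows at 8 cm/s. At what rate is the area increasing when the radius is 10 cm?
160π cm²/s

A = πr²
dA/dt = 2πr · dr/dt = 2π(10)(8) = 160π cm²/s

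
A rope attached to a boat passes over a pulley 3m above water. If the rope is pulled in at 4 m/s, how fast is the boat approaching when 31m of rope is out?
31√238/119 ≈ 4.019 m/s

rope² = x² + 3²
x = √(31² - 3²) = 2√238
dx/dt = (rope/x) · d(rope)/dt = (31/(2√238)) · (-4) = -31√238/119 m/s
The boat approaches at 31√238/119 ≈ 4.019 m/s.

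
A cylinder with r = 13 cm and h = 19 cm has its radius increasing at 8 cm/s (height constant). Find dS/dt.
720π cm²/s

S = 2πrh + 2πr² (lateral + bases)
dS/dt = (2πh + 4πr)·dr/dt = (2π·19 + 4π·13)·8
= 720π cm²/s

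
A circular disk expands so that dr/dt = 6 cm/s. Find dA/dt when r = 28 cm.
336π cm²/s

A = πr²
dA/dt = 2πr · dr/dt = 2π(28)(6) = 336π cm²/s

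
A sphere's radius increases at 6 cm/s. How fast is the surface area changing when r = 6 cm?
288π cm²/s

S = 4πr²
dS/dt = dS/dr · dr/dt = 8πr · 6
At r = 6: dS/dt = 288π cm²/s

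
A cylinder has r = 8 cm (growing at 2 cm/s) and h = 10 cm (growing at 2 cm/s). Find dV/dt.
448π cm³/s

V = πr²h
dV/dt = 2πrh·dr/dt + πr²·dh/dt
= 2π(8)(10)(2) + π(8)²(2)
= 448π cm³/s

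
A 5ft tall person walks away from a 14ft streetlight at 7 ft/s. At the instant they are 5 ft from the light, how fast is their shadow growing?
35/9 ft/s

By similar triangles: 14/(x+s) = 5/s
Solving: s = 5x/9
ds/dt = 5/9 · dx/dt = 5/9 · 7 = 35/9 ft/s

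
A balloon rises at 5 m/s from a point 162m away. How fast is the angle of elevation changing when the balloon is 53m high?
0.02788 rad/s

tan(θ) = y/162
sec²(θ) · dθ/dt = (1/162) · dy/dt
dθ/dt = cos²(θ)/162 · 5 = 162/(162² + 53²) · 5
dθ/dt = 0.02788 rad/s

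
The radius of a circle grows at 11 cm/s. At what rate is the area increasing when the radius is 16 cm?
352π cm²/s

A = πr²
dA/dt = 2πr · dr/dt = 2π(16)(11) = 352π cm²/s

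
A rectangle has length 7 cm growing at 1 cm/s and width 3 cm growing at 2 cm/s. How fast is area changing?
17 cm²/s

A = lw
dA/dt = w·dl/dt + l·dw/dt = 3·1 + 7·2 = 17 cm²/s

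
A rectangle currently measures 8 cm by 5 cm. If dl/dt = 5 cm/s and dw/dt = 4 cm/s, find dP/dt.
18 cm/s

P = 2(l + w)
dP/dt = 2(dl/dt + dw/dt) = 2(5 + 4) = 18 cm/s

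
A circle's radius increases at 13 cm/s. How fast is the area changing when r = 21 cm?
546π cm²/s

A = πr²
dA/dt = 2πr · dr/dt = 2π(21)(13) = 546π cm²/s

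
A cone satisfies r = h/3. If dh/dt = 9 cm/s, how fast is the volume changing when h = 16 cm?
256π cm³/s

V = (1/3)π(h/3)²h = πh³/27
dV/dt = πh²/9 · 9
At h = 16: dV/dt = 256π cm³/s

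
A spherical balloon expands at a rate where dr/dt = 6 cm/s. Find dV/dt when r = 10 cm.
2400π cm³/s

V = (4/3)πr³
dV/dt = dV/dr · dr/dt = 4πr² · 6
At r = 10: dV/dt = 2400π cm³/s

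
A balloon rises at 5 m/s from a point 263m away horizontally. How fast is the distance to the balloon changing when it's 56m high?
56√72305/14461 ≈ 1.041 m/s

z² = 263² + y²
z = √(263² + 56²) = √72305
dz/dt = y/z · dy/dt = 56/√72305 · 5 = 56√72305/14461 ≈ 1.041 m/s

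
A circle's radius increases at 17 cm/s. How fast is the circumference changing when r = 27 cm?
34π cm/s

C = 2πr
dC/dt = 2π · dr/dt = 2π · 17 = 34π cm/s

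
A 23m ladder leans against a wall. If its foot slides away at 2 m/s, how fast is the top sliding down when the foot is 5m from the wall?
5√14/42 ≈ 0.4454 m/s

x² + y² = 23²
2x·dx/dt + 2y·dy/dt = 0
dy/dt = -x/y · dx/dt = -5/(6√14) · 2 = -5√14/42 m/s
The top is descending at 5√14/42 ≈ 0.4454 m/s.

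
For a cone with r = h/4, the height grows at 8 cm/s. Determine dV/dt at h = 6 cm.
18π cm³/s

V = (1/3)π(h/4)²h = πh³/48
dV/dt = πh²/16 · 8
At h = 6: dV/dt = 18π cm³/s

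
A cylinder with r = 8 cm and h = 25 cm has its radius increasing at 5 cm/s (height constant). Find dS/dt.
410π cm²/s

S = 2πrh + 2πr² (lateral + bases)
dS/dt = (2πh + 4πr)·dr/dt = (2π·25 + 4π·8)·5
= 410π cm²/s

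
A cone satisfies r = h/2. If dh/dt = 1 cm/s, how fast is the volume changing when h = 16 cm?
64π cm³/s

V = (1/3)π(h/2)²h = πh³/12
dV/dt = πh²/4 · 1
At h = 16: dV/dt = 64π cm³/s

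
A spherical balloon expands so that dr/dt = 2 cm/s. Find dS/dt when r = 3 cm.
48π cm²/s

S = 4πr²
dS/dt = dS/dr · dr/dt = 8πr · 2
At r = 3: dS/dt = 48π cm²/s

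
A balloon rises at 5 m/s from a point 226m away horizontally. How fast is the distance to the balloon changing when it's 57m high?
57√2173/2173 ≈ 1.223 m/s

z² = 226² + y²
z = √(226² + 57²) = 5√2173
dz/dt = y/z · dy/dt = 57/(5√2173) · 5 = 57√2173/2173 ≈ 1.223 m/s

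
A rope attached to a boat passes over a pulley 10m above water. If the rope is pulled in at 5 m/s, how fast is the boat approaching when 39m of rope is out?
195√29/203 ≈ 5.173 m/s

rope² = x² + 10²
x = √(39² - 10²) = 7√29
dx/dt = (rope/x) · d(rope)/dt = (39/(7√29)) · (-5) = -195√29/203 m/s
The boat approaches at 195√29/203 ≈ 5.173 m/s.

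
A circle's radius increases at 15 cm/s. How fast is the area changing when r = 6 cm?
180π cm²/s

A = πr²
dA/dt = 2πr · dr/dt = 2π(6)(15) = 180π cm²/s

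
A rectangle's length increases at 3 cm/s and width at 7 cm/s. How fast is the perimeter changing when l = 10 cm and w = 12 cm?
20 cm/s

P = 2(l + w)
dP/dt = 2(dl/dt + dw/dt) = 2(3 + 7) = 20 cm/s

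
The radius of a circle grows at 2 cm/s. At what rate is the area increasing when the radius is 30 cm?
120π cm²/s

A = πr²
dA/dt = 2πr · dr/dt = 2π(30)(2) = 120π cm²/s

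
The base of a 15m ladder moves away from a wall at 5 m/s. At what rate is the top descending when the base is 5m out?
5√2/4 ≈ 1.768 m/s

x² + y² = 15²
2x·dx/dt + 2y·dy/dt = 0
dy/dt = -x/y · dx/dt = -5/(10√2) · 5 = -5√2/4 m/s
The top is descending at 5√2/4 ≈ 1.768 m/s.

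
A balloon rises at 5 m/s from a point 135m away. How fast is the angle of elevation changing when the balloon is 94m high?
0.024944 rad/s

tan(θ) = y/135
sec²(θ) · dθ/dt = (1/135) · dy/dt
dθ/dt = cos²(θ)/135 · 5 = 135/(135² + 94²) · 5
dθ/dt = 0.024944 rad/s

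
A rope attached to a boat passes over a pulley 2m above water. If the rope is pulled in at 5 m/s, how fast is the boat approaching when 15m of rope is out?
75√221/221 ≈ 5.045 m/s

rope² = x² + 2²
x = √(15² - 2²) = √221
dx/dt = (rope/x) · d(rope)/dt = (15/√221) · (-5) = -75√221/221 m/s
The boat approaches at 75√221/221 ≈ 5.045 m/s.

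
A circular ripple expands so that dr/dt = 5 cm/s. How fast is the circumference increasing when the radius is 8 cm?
10π cm/s

C = 2πr
dC/dt = 2π · dr/dt = 2π · 5 = 10π cm/s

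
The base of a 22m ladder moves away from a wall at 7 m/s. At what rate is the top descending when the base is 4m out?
14√13/39 ≈ 1.294 m/s

x² + y² = 22²
2x·dx/dt + 2y·dy/dt = 0
dy/dt = -x/y · dx/dt = -4/(6√13) · 7 = -14√13/39 m/s
The top is descending at 14√13/39 ≈ 1.294 m/s.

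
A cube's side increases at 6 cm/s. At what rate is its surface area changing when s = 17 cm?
1224 cm²/s

A = 6s²
dA/dt = 12s · ds/dt = 12·17·6 = 1224 cm²/s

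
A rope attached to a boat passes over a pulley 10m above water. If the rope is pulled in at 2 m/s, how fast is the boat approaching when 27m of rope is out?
54√629/629 ≈ 2.153 m/s

rope² = x² + 10²
x = √(27² - 10²) = √629
dx/dt = (rope/x) · d(rope)/dt = (27/√629) · (-2) = -54√629/629 m/s
The boat approaches at 54√629/629 ≈ 2.153 m/s.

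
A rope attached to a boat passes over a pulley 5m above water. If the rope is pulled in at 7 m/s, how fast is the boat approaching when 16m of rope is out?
16√231/33 ≈ 7.369 m/s

rope² = x² + 5²
x = √(16² - 5²) = √231
dx/dt = (rope/x) · d(rope)/dt = (16/√231) · (-7) = -16√231/33 m/s
The boat approaches at 16√231/33 ≈ 7.369 m/s.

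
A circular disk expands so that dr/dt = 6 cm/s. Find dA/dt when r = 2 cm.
24π cm²/s

A = πr²
dA/dt = 2πr · dr/dt = 2π(2)(6) = 24π cm²/s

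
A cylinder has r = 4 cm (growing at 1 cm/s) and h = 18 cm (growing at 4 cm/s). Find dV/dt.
208π cm³/s

V = πr²h
dV/dt = 2πrh·dr/dt + πr²·dh/dt
= 2π(4)(18)(1) + π(4)²(4)
= 208π cm³/s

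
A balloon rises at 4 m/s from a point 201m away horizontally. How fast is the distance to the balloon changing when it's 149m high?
298√62602/31301 ≈ 2.382 m/s

z² = 201² + y²
z = √(201² + 149²) = √62602
dz/dt = y/z · dy/dt = 149/√62602 · 4 = 298√62602/31301 ≈ 2.382 m/s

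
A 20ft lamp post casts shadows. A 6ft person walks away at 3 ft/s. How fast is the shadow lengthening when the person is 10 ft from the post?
9/7 ft/s

By similar triangles: 20/(x+s) = 6/s
Solving: s = 6x/14
ds/dt = 6/14 · dx/dt = 3/7 · 3 = 9/7 ft/s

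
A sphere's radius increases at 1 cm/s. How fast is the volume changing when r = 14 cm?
784π cm³/s

V = (4/3)πr³
dV/dt = dV/dr · dr/dt = 4πr² · 1
At r = 14: dV/dt = 784π cm³/s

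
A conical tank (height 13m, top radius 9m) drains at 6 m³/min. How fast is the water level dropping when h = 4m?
169/(216π) ≈ 0.249 m/min

r/h = 9/13, so r = (9/13)h
V = (1/3)πr²h = (1/3)π((9/13)h)²h = (27/169)πh³
dV/dh = (81/169)πh²
dh/dt = (dV/dt)/(dV/dh) = -6/((81/169)π·4²) = -169/(216π) m/min
The level is dropping at 169/(216π) ≈ 0.249 m/min.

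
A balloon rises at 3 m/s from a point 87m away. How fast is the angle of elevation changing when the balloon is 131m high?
0.010554 rad/s

tan(θ) = y/87
sec²(θ) · dθ/dt = (1/87) · dy/dt
dθ/dt = cos²(θ)/87 · 3 = 87/(87² + 131²) · 3
dθ/dt = 0.010554 rad/s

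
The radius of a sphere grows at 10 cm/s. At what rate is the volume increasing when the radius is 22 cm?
19360π cm³/s

V = (4/3)πr³
dV/dt = dV/dr · dr/dt = 4πr² · 10
At r = 22: dV/dt = 19360π cm³/s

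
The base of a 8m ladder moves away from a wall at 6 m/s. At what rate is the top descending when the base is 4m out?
2√3 ≈ 3.464 m/s

x² + y² = 8²
2x·dx/dt + 2y·dy/dt = 0
dy/dt = -x/y · dx/dt = -4/(4√3) · 6 = -2√3 m/s
The top is descending at 2√3 ≈ 3.464 m/s.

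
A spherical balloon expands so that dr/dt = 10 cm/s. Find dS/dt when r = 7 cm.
560π cm²/s

S = 4πr²
dS/dt = dS/dr · dr/dt = 8πr · 10
At r = 7: dS/dt = 560π cm²/s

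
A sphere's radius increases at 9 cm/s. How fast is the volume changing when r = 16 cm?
9216π cm³/s

V = (4/3)πr³
dV/dt = dV/dr · dr/dt = 4πr² · 9
At r = 16: dV/dt = 9216π cm³/s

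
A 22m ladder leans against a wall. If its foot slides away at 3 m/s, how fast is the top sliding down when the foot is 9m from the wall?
27√403/403 ≈ 1.345 m/s

x² + y² = 22²
2x·dx/dt + 2y·dy/dt = 0
dy/dt = -x/y · dx/dt = -9/√403 · 3 = -27√403/403 m/s
The top is descending at 27√403/403 ≈ 1.345 m/s.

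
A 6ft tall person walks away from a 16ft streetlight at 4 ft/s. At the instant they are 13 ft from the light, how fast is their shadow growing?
12/5 ft/s

By similar triangles: 16/(x+s) = 6/s
Solving: s = 6x/10
ds/dt = 6/10 · dx/dt = 3/5 · 4 = 12/5 ft/s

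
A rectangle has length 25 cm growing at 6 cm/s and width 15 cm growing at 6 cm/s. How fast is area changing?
240 cm²/s

A = lw
dA/dt = w·dl/dt + l·dw/dt = 15·6 + 25·6 = 240 cm²/s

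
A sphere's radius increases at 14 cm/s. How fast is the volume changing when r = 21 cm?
24696π cm³/s

V = (4/3)πr³
dV/dt = dV/dr · dr/dt = 4πr² · 14
At r = 21: dV/dt = 24696π cm³/s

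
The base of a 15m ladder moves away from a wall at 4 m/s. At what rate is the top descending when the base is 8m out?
32√161/161 ≈ 2.522 m/s

x² + y² = 15²
2x·dx/dt + 2y·dy/dt = 0
dy/dt = -x/y · dx/dt = -8/√161 · 4 = -32√161/161 m/s
The top is descending at 32√161/161 ≈ 2.522 m/s.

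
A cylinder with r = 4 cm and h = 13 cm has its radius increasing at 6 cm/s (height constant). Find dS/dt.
252π cm²/s

S = 2πrh + 2πr² (lateral + bases)
dS/dt = (2πh + 4πr)·dr/dt = (2π·13 + 4π·4)·6
= 252π cm²/s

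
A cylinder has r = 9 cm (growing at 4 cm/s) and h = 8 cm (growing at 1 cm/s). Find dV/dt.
657π cm³/s

V = πr²h
dV/dt = 2πrh·dr/dt + πr²·dh/dt
= 2π(9)(8)(4) + π(9)²(1)
= 657π cm³/s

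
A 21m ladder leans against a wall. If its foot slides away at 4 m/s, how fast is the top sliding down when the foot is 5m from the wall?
5√26/26 ≈ 0.9806 m/s

x² + y² = 21²
2x·dx/dt + 2y·dy/dt = 0
dy/dt = -x/y · dx/dt = -5/(4√26) · 4 = -5√26/26 m/s
The top is descending at 5√26/26 ≈ 0.9806 m/s.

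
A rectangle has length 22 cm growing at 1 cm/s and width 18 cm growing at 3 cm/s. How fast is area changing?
84 cm²/s

A = lw
dA/dt = w·dl/dt + l·dw/dt = 18·1 + 22·3 = 84 cm²/s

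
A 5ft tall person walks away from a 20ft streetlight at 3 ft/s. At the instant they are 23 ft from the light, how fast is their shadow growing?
1 ft/s

By similar triangles: 20/(x+s) = 5/s
Solving: s = 5x/15
ds/dt = 5/15 · dx/dt = 1/3 · 3 = 1 ft/s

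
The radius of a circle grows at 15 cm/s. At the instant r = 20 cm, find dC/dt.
30π cm/s

C = 2πr
dC/dt = 2π · dr/dt = 2π · 15 = 30π cm/s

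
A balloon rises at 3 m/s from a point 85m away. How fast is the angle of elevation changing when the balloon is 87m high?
0.017237 rad/s

tan(θ) = y/85
sec²(θ) · dθ/dt = (1/85) · dy/dt
dθ/dt = cos²(θ)/85 · 3 = 85/(85² + 87²) · 3
dθ/dt = 0.017237 rad/s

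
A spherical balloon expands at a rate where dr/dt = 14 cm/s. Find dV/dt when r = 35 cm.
68600π cm³/s

V = (4/3)πr³
dV/dt = dV/dr · dr/dt = 4πr² · 14
At r = 35: dV/dt = 68600π cm³/s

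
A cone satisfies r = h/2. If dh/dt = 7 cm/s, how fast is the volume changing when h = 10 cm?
175π cm³/s

V = (1/3)π(h/2)²h = πh³/12
dV/dt = πh²/4 · 7
At h = 10: dV/dt = 175π cm³/s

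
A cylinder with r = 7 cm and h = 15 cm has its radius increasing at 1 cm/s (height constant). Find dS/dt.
58π cm²/s

S = 2πrh + 2πr² (lateral + bases)
dS/dt = (2πh + 4πr)·dr/dt = (2π·15 + 4π·7)·1
= 58π cm²/s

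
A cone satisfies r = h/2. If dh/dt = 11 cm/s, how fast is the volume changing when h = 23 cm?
5819π/4 cm³/s

V = (1/3)π(h/2)²h = πh³/12
dV/dt = πh²/4 · 11
At h = 23: dV/dt = 5819π/4 cm³/s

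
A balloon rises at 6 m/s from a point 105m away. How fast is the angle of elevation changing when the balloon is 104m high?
0.028845 rad/s

tan(θ) = y/105
sec²(θ) · dθ/dt = (1/105) · dy/dt
dθ/dt = cos²(θ)/105 · 6 = 105/(105² + 104²) · 6
dθ/dt = 0.028845 rad/s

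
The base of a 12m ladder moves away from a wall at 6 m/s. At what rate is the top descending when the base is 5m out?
30√119/119 ≈ 2.75 m/s

x² + y² = 12²
2x·dx/dt + 2y·dy/dt = 0
dy/dt = -x/y · dx/dt = -5/√119 · 6 = -30√119/119 m/s
The top is descending at 30√119/119 ≈ 2.75 m/s.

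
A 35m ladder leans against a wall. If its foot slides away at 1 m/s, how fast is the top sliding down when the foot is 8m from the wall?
8√129/387 ≈ 0.2348 m/s

x² + y² = 35²
2x·dx/dt + 2y·dy/dt = 0
dy/dt = -x/y · dx/dt = -8/(3√129) · 1 = -8√129/387 m/s
The top is descending at 8√129/387 ≈ 0.2348 m/s.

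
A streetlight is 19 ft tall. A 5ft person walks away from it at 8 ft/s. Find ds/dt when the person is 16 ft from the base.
20/7 ft/s

By similar triangles: 19/(x+s) = 5/s
Solving: s = 5x/14
ds/dt = 5/14 · dx/dt = 5/14 · 8 = 20/7 ft/s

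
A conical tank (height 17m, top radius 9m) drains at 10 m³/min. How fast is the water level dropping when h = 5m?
578/(405π) ≈ 0.4543 m/min

r/h = 9/17, so r = (9/17)h
V = (1/3)πr²h = (1/3)π((9/17)h)²h = (27/289)πh³
dV/dh = (81/289)πh²
dh/dt = (dV/dt)/(dV/dh) = -10/((81/289)π·5²) = -578/(405π) m/min
The level is dropping at 578/(405π) ≈ 0.4543 m/min.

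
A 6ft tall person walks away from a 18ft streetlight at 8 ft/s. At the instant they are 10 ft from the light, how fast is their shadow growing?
4 ft/s

By similar triangles: 18/(x+s) = 6/s
Solving: s = 6x/12
ds/dt = 6/12 · dx/dt = 1/2 · 8 = 4 ft/s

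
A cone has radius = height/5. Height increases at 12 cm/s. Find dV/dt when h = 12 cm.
1728π/25 cm³/s

V = (1/3)π(h/5)²h = πh³/75
dV/dt = πh²/25 · 12
At h = 12: dV/dt = 1728π/25 cm³/s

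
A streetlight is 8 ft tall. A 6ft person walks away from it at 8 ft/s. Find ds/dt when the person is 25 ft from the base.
24 ft/s

By similar triangles: 8/(x+s) = 6/s
Solving: s = 6x/2
ds/dt = 6/2 · dx/dt = 3 · 8 = 24 ft/s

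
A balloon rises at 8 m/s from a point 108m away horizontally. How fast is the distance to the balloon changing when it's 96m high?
64√145/145 ≈ 5.315 m/s

z² = 108² + y²
z = √(108² + 96²) = 12√145
dz/dt = y/z · dy/dt = 96/(12√145) · 8 = 64√145/145 ≈ 5.315 m/s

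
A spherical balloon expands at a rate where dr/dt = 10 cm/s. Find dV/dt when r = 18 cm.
12960π cm³/s

V = (4/3)πr³
dV/dt = dV/dr · dr/dt = 4πr² · 10
At r = 18: dV/dt = 12960π cm³/s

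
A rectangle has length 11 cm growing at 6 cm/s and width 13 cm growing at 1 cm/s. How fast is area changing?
89 cm²/s

A = lw
dA/dt = w·dl/dt + l·dw/dt = 13·6 + 11·1 = 89 cm²/s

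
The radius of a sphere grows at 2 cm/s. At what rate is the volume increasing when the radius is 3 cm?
72π cm³/s

V = (4/3)πr³
dV/dt = dV/dr · dr/dt = 4πr² · 2
At r = 3: dV/dt = 72π cm³/s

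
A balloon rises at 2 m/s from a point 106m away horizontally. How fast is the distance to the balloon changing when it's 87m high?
174√18805/18805 ≈ 1.269 m/s

z² = 106² + y²
z = √(106² + 87²) = √18805
dz/dt = y/z · dy/dt = 87/√18805 · 2 = 174√18805/18805 ≈ 1.269 m/s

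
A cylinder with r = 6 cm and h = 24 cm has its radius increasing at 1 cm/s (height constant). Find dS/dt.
72π cm²/s

S = 2πrh + 2πr² (lateral + bases)
dS/dt = (2πh + 4πr)·dr/dt = (2π·24 + 4π·6)·1
= 72π cm²/s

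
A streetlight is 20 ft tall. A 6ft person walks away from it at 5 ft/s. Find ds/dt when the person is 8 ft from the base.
15/7 ft/s

By similar triangles: 20/(x+s) = 6/s
Solving: s = 6x/14
ds/dt = 6/14 · dx/dt = 3/7 · 5 = 15/7 ft/s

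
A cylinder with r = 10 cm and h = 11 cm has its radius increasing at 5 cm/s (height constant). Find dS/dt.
310π cm²/s

S = 2πrh + 2πr² (lateral + bases)
dS/dt = (2πh + 4πr)·dr/dt = (2π·11 + 4π·10)·5
= 310π cm²/s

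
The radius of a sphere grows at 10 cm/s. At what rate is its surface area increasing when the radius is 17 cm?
1360π cm²/s

S = 4πr²
dS/dt = dS/dr · dr/dt = 8πr · 10
At r = 17: dS/dt = 1360π cm²/s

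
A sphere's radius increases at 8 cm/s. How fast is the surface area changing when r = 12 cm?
768π cm²/s

S = 4πr²
dS/dt = dS/dr · dr/dt = 8πr · 8
At r = 12: dS/dt = 768π cm²/s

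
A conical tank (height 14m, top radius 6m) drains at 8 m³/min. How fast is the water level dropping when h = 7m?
8/(9π) ≈ 0.2829 m/min

r/h = 6/14, so r = (3/7)h
V = (1/3)πr²h = (1/3)π((3/7)h)²h = (3/49)πh³
dV/dh = (9/49)πh²
dh/dt = (dV/dt)/(dV/dh) = -8/((9/49)π·7²) = -8/(9π) m/min
The level is dropping at 8/(9π) ≈ 0.2829 m/min.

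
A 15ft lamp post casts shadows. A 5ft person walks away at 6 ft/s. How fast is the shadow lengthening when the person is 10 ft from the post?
3 ft/s

By similar triangles: 15/(x+s) = 5/s
Solving: s = 5x/10
ds/dt = 5/10 · dx/dt = 1/2 · 6 = 3 ft/s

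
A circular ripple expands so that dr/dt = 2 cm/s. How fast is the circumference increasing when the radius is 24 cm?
4π cm/s

C = 2πr
dC/dt = 2π · dr/dt = 2π · 2 = 4π cm/s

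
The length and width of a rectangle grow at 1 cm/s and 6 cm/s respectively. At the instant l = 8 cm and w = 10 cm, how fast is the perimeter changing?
14 cm/s

P = 2(l + w)
dP/dt = 2(dl/dt + dw/dt) = 2(1 + 6) = 14 cm/s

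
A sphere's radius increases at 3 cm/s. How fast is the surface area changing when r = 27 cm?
648π cm²/s

S = 4πr²
dS/dt = dS/dr · dr/dt = 8πr · 3
At r = 27: dS/dt = 648π cm²/s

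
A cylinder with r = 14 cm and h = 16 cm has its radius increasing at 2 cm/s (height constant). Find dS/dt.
176π cm²/s

S = 2πrh + 2πr² (lateral + bases)
dS/dt = (2πh + 4πr)·dr/dt = (2π·16 + 4π·14)·2
= 176π cm²/s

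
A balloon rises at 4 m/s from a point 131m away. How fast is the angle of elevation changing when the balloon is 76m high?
0.022845 rad/s

tan(θ) = y/131
sec²(θ) · dθ/dt = (1/131) · dy/dt
dθ/dt = cos²(θ)/131 · 4 = 131/(131² + 76²) · 4
dθ/dt = 0.022845 rad/s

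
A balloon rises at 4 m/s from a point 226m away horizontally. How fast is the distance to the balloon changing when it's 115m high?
460√64301/64301 ≈ 1.814 m/s

z² = 226² + y²
z = √(226² + 115²) = √64301
dz/dt = y/z · dy/dt = 115/√64301 · 4 = 460√64301/64301 ≈ 1.814 m/s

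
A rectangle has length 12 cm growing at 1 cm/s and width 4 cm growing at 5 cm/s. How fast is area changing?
64 cm²/s

A = lw
dA/dt = w·dl/dt + l·dw/dt = 4·1 + 12·5 = 64 cm²/s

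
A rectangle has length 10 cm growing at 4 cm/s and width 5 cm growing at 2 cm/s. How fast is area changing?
40 cm²/s

A = lw
dA/dt = w·dl/dt + l·dw/dt = 5·4 + 10·2 = 40 cm²/s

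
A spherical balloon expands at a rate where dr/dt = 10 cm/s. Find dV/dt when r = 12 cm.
5760π cm³/s

V = (4/3)πr³
dV/dt = dV/dr · dr/dt = 4πr² · 10
At r = 12: dV/dt = 5760π cm³/s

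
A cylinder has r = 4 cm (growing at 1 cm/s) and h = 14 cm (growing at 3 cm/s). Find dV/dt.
160π cm³/s

V = πr²h
dV/dt = 2πrh·dr/dt + πr²·dh/dt
= 2π(4)(14)(1) + π(4)²(3)
= 160π cm³/s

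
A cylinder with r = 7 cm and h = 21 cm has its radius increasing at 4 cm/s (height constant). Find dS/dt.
280π cm²/s

S = 2πrh + 2πr² (lateral + bases)
dS/dt = (2πh + 4πr)·dr/dt = (2π·21 + 4π·7)·4
= 280π cm²/s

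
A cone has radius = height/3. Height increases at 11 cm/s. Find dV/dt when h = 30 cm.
1100π cm³/s

V = (1/3)π(h/3)²h = πh³/27
dV/dt = πh²/9 · 11
At h = 30: dV/dt = 1100π cm³/s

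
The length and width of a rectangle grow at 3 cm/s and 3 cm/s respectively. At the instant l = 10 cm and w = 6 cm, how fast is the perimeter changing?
12 cm/s

P = 2(l + w)
dP/dt = 2(dl/dt + dw/dt) = 2(3 + 3) = 12 cm/s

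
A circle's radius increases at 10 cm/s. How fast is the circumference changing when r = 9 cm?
20π cm/s

C = 2πr
dC/dt = 2π · dr/dt = 2π · 10 = 20π cm/s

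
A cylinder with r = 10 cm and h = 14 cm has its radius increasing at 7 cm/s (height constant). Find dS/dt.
476π cm²/s

S = 2πrh + 2πr² (lateral + bases)
dS/dt = (2πh + 4πr)·dr/dt = (2π·14 + 4π·10)·7
= 476π cm²/s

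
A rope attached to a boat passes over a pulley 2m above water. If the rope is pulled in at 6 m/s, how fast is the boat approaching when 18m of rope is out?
27√5/10 ≈ 6.037 m/s

rope² = x² + 2²
x = √(18² - 2²) = 8√5
dx/dt = (rope/x) · d(rope)/dt = (18/(8√5)) · (-6) = -27√5/10 m/s
The boat approaches at 27√5/10 ≈ 6.037 m/s.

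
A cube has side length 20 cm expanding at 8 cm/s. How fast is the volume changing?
9600 cm³/s

V = s³
dV/dt = 3s² · ds/dt = 3·20²·8 = 9600 cm³/s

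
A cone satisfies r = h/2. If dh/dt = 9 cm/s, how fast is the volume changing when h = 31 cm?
8649π/4 cm³/s

V = (1/3)π(h/2)²h = πh³/12
dV/dt = πh²/4 · 9
At h = 31: dV/dt = 8649π/4 cm³/s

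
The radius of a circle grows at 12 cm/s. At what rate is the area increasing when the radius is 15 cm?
360π cm²/s

A = πr²
dA/dt = 2πr · dr/dt = 2π(15)(12) = 360π cm²/s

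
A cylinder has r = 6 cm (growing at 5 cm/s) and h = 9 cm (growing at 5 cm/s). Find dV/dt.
720π cm³/s

V = πr²h
dV/dt = 2πrh·dr/dt + πr²·dh/dt
= 2π(6)(9)(5) + π(6)²(5)
= 720π cm³/s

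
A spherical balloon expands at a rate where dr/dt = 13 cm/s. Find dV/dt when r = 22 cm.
25168π cm³/s

V = (4/3)πr³
dV/dt = dV/dr · dr/dt = 4πr² · 13
At r = 22: dV/dt = 25168π cm³/s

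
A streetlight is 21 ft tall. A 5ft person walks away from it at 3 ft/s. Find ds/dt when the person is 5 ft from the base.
15/16 ft/s

By similar triangles: 21/(x+s) = 5/s
Solving: s = 5x/16
ds/dt = 5/16 · dx/dt = 5/16 · 3 = 15/16 ft/s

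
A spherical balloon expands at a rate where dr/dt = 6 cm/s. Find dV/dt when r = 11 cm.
2904π cm³/s

V = (4/3)πr³
dV/dt = dV/dr · dr/dt = 4πr² · 6
At r = 11: dV/dt = 2904π cm³/s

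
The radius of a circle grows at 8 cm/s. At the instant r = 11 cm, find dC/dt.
16π cm/s

C = 2πr
dC/dt = 2π · dr/dt = 2π · 8 = 16π cm/s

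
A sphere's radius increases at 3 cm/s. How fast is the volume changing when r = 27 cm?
8748π cm³/s

V = (4/3)πr³
dV/dt = dV/dr · dr/dt = 4πr² · 3
At r = 27: dV/dt = 8748π cm³/s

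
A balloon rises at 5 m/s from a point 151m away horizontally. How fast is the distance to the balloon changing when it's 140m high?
700√42401/42401 ≈ 3.399 m/s

z² = 151² + y²
z = √(151² + 140²) = √42401
dz/dt = y/z · dy/dt = 140/√42401 · 5 = 700√42401/42401 ≈ 3.399 m/s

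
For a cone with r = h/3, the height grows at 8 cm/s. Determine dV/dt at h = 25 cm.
5000π/9 cm³/s

V = (1/3)π(h/3)²h = πh³/27
dV/dt = πh²/9 · 8
At h = 25: dV/dt = 5000π/9 cm³/s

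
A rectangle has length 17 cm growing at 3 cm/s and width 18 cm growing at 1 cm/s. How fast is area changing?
71 cm²/s

A = lw
dA/dt = w·dl/dt + l·dw/dt = 18·3 + 17·1 = 71 cm²/s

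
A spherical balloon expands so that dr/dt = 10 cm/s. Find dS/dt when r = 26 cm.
2080π cm²/s

S = 4πr²
dS/dt = dS/dr · dr/dt = 8πr · 10
At r = 26: dS/dt = 2080π cm²/s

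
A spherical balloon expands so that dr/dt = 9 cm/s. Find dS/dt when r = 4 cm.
288π cm²/s

S = 4πr²
dS/dt = dS/dr · dr/dt = 8πr · 9
At r = 4: dS/dt = 288π cm²/s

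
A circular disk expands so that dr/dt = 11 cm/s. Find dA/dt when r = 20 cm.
440π cm²/s

A = πr²
dA/dt = 2πr · dr/dt = 2π(20)(11) = 440π cm²/s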